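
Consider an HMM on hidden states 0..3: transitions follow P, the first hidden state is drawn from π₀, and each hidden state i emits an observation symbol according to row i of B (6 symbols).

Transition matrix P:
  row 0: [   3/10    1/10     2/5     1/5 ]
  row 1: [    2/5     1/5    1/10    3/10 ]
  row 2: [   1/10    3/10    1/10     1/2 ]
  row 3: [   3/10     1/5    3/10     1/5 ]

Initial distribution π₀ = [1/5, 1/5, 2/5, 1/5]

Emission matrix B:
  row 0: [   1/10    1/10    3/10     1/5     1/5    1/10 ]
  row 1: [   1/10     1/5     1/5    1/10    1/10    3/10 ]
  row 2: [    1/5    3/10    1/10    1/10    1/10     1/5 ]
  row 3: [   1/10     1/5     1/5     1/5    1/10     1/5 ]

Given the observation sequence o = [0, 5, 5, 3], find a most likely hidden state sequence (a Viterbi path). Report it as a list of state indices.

path = [2, 3, 2, 3]

t=0: δ = [2.000e-02, 2.000e-02, 8.000e-02, 2.000e-02]  (obs o_0=0)
t=1: δ = [8.000e-04, 7.200e-03, 1.600e-03, 8.000e-03]  ψ = [1, 2, 0, 2]  (obs o_1=5)
t=2: δ = [2.880e-04, 4.800e-04, 4.800e-04, 4.320e-04]  ψ = [1, 3, 3, 1]  (obs o_2=5)
t=3: δ = [3.840e-05, 1.440e-05, 1.296e-05, 4.800e-05]  ψ = [1, 2, 3, 2]  (obs o_3=3)
backtrack: best end state = 3; path = [2, 3, 2, 3]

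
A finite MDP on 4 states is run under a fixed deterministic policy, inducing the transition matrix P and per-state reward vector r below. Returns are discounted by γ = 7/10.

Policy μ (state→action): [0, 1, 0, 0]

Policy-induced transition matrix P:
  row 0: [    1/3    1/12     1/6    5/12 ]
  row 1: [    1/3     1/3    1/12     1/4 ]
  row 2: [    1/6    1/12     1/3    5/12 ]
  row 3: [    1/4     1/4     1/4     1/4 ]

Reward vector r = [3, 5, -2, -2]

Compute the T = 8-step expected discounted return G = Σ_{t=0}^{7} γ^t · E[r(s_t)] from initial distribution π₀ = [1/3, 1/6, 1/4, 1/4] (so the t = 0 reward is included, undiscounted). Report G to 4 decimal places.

t=0: π = [0.3333, 0.1667, 0.2500, 0.2500], E[r] = 0.8333, γ^t·E[r] = 0.833333, running G = 0.833333
t=1: π = [0.2708, 0.1667, 0.2153, 0.3472], E[r] = 0.5208, γ^t·E[r] = 0.364583, running G = 1.197917
t=2: π = [0.2685, 0.1829, 0.2176, 0.3310], E[r] = 0.6227, γ^t·E[r] = 0.305116, running G = 1.503032
t=3: π = [0.2695, 0.1842, 0.2153, 0.3310], E[r] = 0.6370, γ^t·E[r] = 0.218477, running G = 1.721510
t=4: π = [0.2699, 0.1846, 0.2148, 0.3308], E[r] = 0.6413, γ^t·E[r] = 0.153965, running G = 1.875474
t=5: π = [0.2700, 0.1846, 0.2146, 0.3308], E[r] = 0.6421, γ^t·E[r] = 0.107916, running G = 1.983390
t=6: π = [0.2700, 0.1846, 0.2146, 0.3308], E[r] = 0.6423, γ^t·E[r] = 0.075562, running G = 2.058952
t=7: π = [0.2700, 0.1846, 0.2146, 0.3308], E[r] = 0.6423, γ^t·E[r] = 0.052896, running G = 2.111848

G = 2.1118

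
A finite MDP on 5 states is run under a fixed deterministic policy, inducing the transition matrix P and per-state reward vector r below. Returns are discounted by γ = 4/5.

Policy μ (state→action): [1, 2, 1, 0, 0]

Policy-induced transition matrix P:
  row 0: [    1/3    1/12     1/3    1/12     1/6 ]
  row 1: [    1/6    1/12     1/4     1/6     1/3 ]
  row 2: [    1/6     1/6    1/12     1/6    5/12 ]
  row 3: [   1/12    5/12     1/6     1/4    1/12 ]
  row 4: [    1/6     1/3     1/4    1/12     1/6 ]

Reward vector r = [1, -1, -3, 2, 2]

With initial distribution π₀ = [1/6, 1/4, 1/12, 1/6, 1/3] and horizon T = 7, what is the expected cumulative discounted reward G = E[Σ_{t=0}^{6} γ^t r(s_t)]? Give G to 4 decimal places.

t=0: π = [0.1667, 0.2500, 0.0833, 0.1667, 0.3333], E[r] = 0.6667, γ^t·E[r] = 0.666667, running G = 0.666667
t=1: π = [0.1806, 0.2292, 0.2361, 0.1389, 0.2153], E[r] = -0.0486, γ^t·E[r] = -0.038889, running G = 0.627778
t=2: π = [0.1852, 0.2031, 0.2141, 0.1453, 0.2523], E[r] = 0.1348, γ^t·E[r] = 0.086296, running G = 0.714074
t=3: π = [0.1854, 0.2127, 0.2176, 0.1423, 0.2419], E[r] = 0.0883, γ^t·E[r] = 0.045235, running G = 0.759309
t=4: π = [0.1857, 0.2094, 0.2173, 0.1429, 0.2447], E[r] = 0.0995, γ^t·E[r] = 0.040759, running G = 0.800067
t=5: π = [0.1857, 0.2102, 0.2173, 0.1427, 0.2440], E[r] = 0.0968, γ^t·E[r] = 0.031725, running G = 0.831793
t=6: π = [0.1857, 0.2100, 0.2174, 0.1428, 0.2442], E[r] = 0.0974, γ^t·E[r] = 0.025544, running G = 0.857337

G = 0.8573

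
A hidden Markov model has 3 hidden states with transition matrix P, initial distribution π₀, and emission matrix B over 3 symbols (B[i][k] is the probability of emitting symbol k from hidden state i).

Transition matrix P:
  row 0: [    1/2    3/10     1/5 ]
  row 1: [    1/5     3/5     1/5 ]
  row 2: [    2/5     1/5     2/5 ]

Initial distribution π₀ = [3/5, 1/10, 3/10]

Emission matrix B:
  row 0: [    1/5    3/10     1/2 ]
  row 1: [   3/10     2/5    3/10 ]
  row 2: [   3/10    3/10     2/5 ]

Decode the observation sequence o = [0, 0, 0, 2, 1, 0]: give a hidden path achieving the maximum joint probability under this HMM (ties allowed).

t=0: δ = [1.200e-01, 3.000e-02, 9.000e-02]  (obs o_0=0)
t=1: δ = [1.200e-02, 1.080e-02, 1.080e-02]  ψ = [0, 0, 2]  (obs o_1=0)
t=2: δ = [1.200e-03, 1.944e-03, 1.296e-03]  ψ = [0, 1, 2]  (obs o_2=0)
t=3: δ = [3.000e-04, 3.499e-04, 2.074e-04]  ψ = [0, 1, 2]  (obs o_3=2)
t=4: δ = [4.500e-05, 8.398e-05, 2.488e-05]  ψ = [0, 1, 2]  (obs o_4=1)
t=5: δ = [4.500e-06, 1.512e-05, 5.039e-06]  ψ = [0, 1, 1]  (obs o_5=0)
backtrack: best end state = 1; path = [0, 1, 1, 1, 1, 1]

path = [0, 1, 1, 1, 1, 1]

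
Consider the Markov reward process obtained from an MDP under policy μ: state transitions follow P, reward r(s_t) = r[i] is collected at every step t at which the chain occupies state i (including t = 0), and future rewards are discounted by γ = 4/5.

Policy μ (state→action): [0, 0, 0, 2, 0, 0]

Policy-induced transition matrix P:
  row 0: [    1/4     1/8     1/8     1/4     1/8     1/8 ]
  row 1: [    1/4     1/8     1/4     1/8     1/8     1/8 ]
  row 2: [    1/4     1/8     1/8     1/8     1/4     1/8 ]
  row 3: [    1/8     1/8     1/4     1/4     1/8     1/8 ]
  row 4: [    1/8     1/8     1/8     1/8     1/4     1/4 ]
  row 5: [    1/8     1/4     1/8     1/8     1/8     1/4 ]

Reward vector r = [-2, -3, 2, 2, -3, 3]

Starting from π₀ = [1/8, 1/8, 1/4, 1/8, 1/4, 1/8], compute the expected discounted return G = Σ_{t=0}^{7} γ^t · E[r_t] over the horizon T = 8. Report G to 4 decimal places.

t=0: π = [0.1250, 0.1250, 0.2500, 0.1250, 0.2500, 0.1250], E[r] = -0.2500, γ^t·E[r] = -0.250000, running G = -0.250000
t=1: π = [0.1875, 0.1406, 0.1563, 0.1563, 0.1875, 0.1719], E[r] = -0.2188, γ^t·E[r] = -0.175000, running G = -0.425000
t=2: π = [0.1855, 0.1465, 0.1621, 0.1680, 0.1680, 0.1699], E[r] = -0.1445, γ^t·E[r] = -0.092500, running G = -0.517500
t=3: π = [0.1868, 0.1462, 0.1643, 0.1692, 0.1663, 0.1672], E[r] = -0.1423, γ^t·E[r] = -0.072875, running G = -0.590375
t=4: π = [0.1872, 0.1459, 0.1644, 0.1695, 0.1663, 0.1667], E[r] = -0.1431, γ^t·E[r] = -0.058613, running G = -0.648988
t=5: π = [0.1872, 0.1458, 0.1644, 0.1696, 0.1663, 0.1666], E[r] = -0.1430, γ^t·E[r] = -0.046865, running G = -0.695853
t=6: π = [0.1872, 0.1458, 0.1644, 0.1696, 0.1663, 0.1666], E[r] = -0.1430, γ^t·E[r] = -0.037480, running G = -0.733332
t=7: π = [0.1872, 0.1458, 0.1644, 0.1696, 0.1663, 0.1666], E[r] = -0.1430, γ^t·E[r] = -0.029983, running G = -0.763315

G = -0.7633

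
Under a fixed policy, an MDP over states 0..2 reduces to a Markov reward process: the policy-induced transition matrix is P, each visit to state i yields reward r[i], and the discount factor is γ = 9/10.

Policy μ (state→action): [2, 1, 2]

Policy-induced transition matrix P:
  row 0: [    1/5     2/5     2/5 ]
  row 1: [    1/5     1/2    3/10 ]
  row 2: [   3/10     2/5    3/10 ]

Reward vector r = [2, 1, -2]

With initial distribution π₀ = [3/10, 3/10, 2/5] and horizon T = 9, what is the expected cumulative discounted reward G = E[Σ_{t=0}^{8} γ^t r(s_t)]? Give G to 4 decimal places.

t=0: π = [0.3000, 0.3000, 0.4000], E[r] = 0.1000, γ^t·E[r] = 0.100000, running G = 0.100000
t=1: π = [0.2400, 0.4300, 0.3300], E[r] = 0.2500, γ^t·E[r] = 0.225000, running G = 0.325000
t=2: π = [0.2330, 0.4430, 0.3240], E[r] = 0.2610, γ^t·E[r] = 0.211410, running G = 0.536410
t=3: π = [0.2324, 0.4443, 0.3233], E[r] = 0.2625, γ^t·E[r] = 0.191363, running G = 0.727773
t=4: π = [0.2323, 0.4444, 0.3232], E[r] = 0.2626, γ^t·E[r] = 0.172298, running G = 0.900071
t=5: π = [0.2323, 0.4444, 0.3232], E[r] = 0.2626, γ^t·E[r] = 0.155077, running G = 1.055148
t=6: π = [0.2323, 0.4444, 0.3232], E[r] = 0.2626, γ^t·E[r] = 0.139570, running G = 1.194719
t=7: π = [0.2323, 0.4444, 0.3232], E[r] = 0.2626, γ^t·E[r] = 0.125613, running G = 1.320332
t=8: π = [0.2323, 0.4444, 0.3232], E[r] = 0.2626, γ^t·E[r] = 0.113052, running G = 1.433384

G = 1.4334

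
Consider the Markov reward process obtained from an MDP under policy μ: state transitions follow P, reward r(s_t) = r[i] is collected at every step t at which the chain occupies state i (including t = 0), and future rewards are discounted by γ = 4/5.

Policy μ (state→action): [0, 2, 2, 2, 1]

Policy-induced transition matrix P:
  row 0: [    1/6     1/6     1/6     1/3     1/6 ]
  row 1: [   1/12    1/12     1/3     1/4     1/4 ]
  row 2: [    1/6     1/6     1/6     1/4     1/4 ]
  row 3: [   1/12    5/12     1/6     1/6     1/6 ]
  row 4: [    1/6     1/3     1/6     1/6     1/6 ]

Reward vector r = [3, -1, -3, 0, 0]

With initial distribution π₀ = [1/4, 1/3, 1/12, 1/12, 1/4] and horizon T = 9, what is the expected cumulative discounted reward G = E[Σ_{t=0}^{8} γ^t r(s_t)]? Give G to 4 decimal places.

t=0: π = [0.2500, 0.3333, 0.0833, 0.0833, 0.2500], E[r] = 0.1667, γ^t·E[r] = 0.166667, running G = 0.166667
t=1: π = [0.1319, 0.2014, 0.2222, 0.2431, 0.2014], E[r] = -0.4722, γ^t·E[r] = -0.377778, running G = -0.211111
t=2: π = [0.1296, 0.2442, 0.2002, 0.2240, 0.2020], E[r] = -0.4560, γ^t·E[r] = -0.291852, running G = -0.502963
t=3: π = [0.1277, 0.2360, 0.2074, 0.2253, 0.2037], E[r] = -0.4751, γ^t·E[r] = -0.243259, running G = -0.746222
t=4: π = [0.1282, 0.2373, 0.2060, 0.2249, 0.2036], E[r] = -0.4706, γ^t·E[r] = -0.192751, running G = -0.938973
t=5: π = [0.1282, 0.2371, 0.2062, 0.2250, 0.2036], E[r] = -0.4712, γ^t·E[r] = -0.154413, running G = -1.093386
t=6: π = [0.1282, 0.2371, 0.2062, 0.2250, 0.2036], E[r] = -0.4711, γ^t·E[r] = -0.123502, running G = -1.216888
t=7: π = [0.1282, 0.2371, 0.2062, 0.2250, 0.2036], E[r] = -0.4711, γ^t·E[r] = -0.098806, running G = -1.315694
t=8: π = [0.1282, 0.2371, 0.2062, 0.2250, 0.2036], E[r] = -0.4711, γ^t·E[r] = -0.079044, running G = -1.394739

G = -1.3947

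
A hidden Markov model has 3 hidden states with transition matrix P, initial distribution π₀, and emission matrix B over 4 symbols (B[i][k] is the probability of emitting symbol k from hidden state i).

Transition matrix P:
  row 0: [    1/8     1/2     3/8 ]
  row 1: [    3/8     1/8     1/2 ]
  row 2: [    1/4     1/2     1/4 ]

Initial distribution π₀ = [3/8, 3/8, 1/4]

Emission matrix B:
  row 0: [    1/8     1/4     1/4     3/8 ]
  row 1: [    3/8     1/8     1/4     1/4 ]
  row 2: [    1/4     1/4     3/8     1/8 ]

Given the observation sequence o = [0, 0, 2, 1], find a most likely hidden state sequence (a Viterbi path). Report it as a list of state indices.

t=0: δ = [4.688e-02, 1.406e-01, 6.250e-02]  (obs o_0=0)
t=1: δ = [6.592e-03, 1.172e-02, 1.758e-02]  ψ = [1, 2, 1]  (obs o_1=0)
t=2: δ = [1.099e-03, 2.197e-03, 2.197e-03]  ψ = [1, 2, 1]  (obs o_2=2)
t=3: δ = [2.060e-04, 1.373e-04, 2.747e-04]  ψ = [1, 2, 1]  (obs o_3=1)
backtrack: best end state = 2; path = [1, 2, 1, 2]

path = [1, 2, 1, 2]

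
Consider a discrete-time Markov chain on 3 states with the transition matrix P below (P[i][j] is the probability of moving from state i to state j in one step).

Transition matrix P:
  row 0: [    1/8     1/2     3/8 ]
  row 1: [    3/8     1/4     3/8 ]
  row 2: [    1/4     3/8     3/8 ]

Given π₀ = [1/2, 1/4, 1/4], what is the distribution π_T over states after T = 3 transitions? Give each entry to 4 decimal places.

π = [0.2598, 0.3652, 0.3750]

t=0: π = [0.5000, 0.2500, 0.2500]
t=1: π = [0.2188, 0.4063, 0.3750]
t=2: π = [0.2734, 0.3516, 0.3750]
t=3: π = [0.2598, 0.3652, 0.3750]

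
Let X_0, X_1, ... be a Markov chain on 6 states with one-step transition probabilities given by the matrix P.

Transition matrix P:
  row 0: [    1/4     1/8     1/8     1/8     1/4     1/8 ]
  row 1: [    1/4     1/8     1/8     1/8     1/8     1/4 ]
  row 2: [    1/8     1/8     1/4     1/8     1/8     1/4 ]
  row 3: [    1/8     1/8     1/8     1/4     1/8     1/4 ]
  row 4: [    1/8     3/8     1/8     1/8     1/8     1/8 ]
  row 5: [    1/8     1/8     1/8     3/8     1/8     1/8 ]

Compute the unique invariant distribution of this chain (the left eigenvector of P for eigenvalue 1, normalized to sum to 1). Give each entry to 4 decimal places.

π = [0.1659, 0.1614, 0.1429, 0.1965, 0.1457, 0.1876]

Balance equations π_j = Σ_i π_i·P[i][j]:
  π_0 = 1/4·π_0 + 1/4·π_1 + 1/8·π_2 + 1/8·π_3 + 1/8·π_4 + 1/8·π_5
  π_1 = 1/8·π_0 + 1/8·π_1 + 1/8·π_2 + 1/8·π_3 + 3/8·π_4 + 1/8·π_5
  π_2 = 1/8·π_0 + 1/8·π_1 + 1/4·π_2 + 1/8·π_3 + 1/8·π_4 + 1/8·π_5
  π_3 = 1/8·π_0 + 1/8·π_1 + 1/8·π_2 + 1/4·π_3 + 1/8·π_4 + 3/8·π_5
  π_4 = 1/4·π_0 + 1/8·π_1 + 1/8·π_2 + 1/8·π_3 + 1/8·π_4 + 1/8·π_5
  normalize: π_0 + π_1 + π_2 + π_3 + π_4 + π_5 = 1
Solving the linear system gives exactly π = [37/223, 36/223, 1/7, 920/4683, 65/446, 251/1338].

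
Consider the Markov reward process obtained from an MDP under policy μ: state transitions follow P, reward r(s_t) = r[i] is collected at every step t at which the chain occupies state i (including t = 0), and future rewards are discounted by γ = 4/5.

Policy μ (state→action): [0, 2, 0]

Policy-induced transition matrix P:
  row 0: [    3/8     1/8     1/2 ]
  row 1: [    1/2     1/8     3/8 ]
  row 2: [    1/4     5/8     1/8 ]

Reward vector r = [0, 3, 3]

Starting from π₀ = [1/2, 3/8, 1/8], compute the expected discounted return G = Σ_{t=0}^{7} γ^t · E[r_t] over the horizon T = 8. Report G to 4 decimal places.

G = 7.4247

t=0: π = [0.5000, 0.3750, 0.1250], E[r] = 1.5000, γ^t·E[r] = 1.500000, running G = 1.500000
t=1: π = [0.4063, 0.1875, 0.4063], E[r] = 1.7813, γ^t·E[r] = 1.425000, running G = 2.925000
t=2: π = [0.3477, 0.3281, 0.3242], E[r] = 1.9570, γ^t·E[r] = 1.252500, running G = 4.177500
t=3: π = [0.3755, 0.2871, 0.3374], E[r] = 1.8735, γ^t·E[r] = 0.959250, running G = 5.136750
t=4: π = [0.3687, 0.2937, 0.3376], E[r] = 1.8939, γ^t·E[r] = 0.775725, running G = 5.912475
t=5: π = [0.3695, 0.2938, 0.3367], E[r] = 1.8915, γ^t·E[r] = 0.619793, running G = 6.532268
t=6: π = [0.3696, 0.2933, 0.3370], E[r] = 1.8911, γ^t·E[r] = 0.495737, running G = 7.028005
t=7: π = [0.3695, 0.2935, 0.3370], E[r] = 1.8914, γ^t·E[r] = 0.396650, running G = 7.424655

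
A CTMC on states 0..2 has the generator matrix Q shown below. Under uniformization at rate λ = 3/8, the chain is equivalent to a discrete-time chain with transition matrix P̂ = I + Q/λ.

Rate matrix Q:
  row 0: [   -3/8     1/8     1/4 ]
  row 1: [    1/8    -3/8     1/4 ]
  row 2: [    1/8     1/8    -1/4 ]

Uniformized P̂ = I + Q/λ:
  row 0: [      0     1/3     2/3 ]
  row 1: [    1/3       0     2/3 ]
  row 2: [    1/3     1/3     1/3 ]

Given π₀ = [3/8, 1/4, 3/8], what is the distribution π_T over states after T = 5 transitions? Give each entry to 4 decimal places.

t=0: π = [0.3750, 0.2500, 0.3750]
t=1: π = [0.2083, 0.2500, 0.5417]
t=2: π = [0.2639, 0.2500, 0.4861]
t=3: π = [0.2454, 0.2500, 0.5046]
t=4: π = [0.2515, 0.2500, 0.4985]
t=5: π = [0.2495, 0.2500, 0.5005]

π = [0.2495, 0.2500, 0.5005]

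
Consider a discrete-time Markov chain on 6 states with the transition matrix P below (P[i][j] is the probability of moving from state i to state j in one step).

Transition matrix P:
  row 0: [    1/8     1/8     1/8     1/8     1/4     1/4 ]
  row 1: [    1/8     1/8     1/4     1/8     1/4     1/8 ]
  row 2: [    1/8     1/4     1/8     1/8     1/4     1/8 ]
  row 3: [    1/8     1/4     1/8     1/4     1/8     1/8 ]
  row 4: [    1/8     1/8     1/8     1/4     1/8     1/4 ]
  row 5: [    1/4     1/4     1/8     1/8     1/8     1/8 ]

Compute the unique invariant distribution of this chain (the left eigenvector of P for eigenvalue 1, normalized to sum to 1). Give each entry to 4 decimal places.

π = [0.1458, 0.1855, 0.1482, 0.1693, 0.1849, 0.1663]

Balance equations π_j = Σ_i π_i·P[i][j]:
  π_0 = 1/8·π_0 + 1/8·π_1 + 1/8·π_2 + 1/8·π_3 + 1/8·π_4 + 1/4·π_5
  π_1 = 1/8·π_0 + 1/8·π_1 + 1/4·π_2 + 1/4·π_3 + 1/8·π_4 + 1/4·π_5
  π_2 = 1/8·π_0 + 1/4·π_1 + 1/8·π_2 + 1/8·π_3 + 1/8·π_4 + 1/8·π_5
  π_3 = 1/8·π_0 + 1/8·π_1 + 1/8·π_2 + 1/4·π_3 + 1/4·π_4 + 1/8·π_5
  π_4 = 1/4·π_0 + 1/4·π_1 + 1/4·π_2 + 1/8·π_3 + 1/8·π_4 + 1/8·π_5
  normalize: π_0 + π_1 + π_2 + π_3 + π_4 + π_5 = 1
Solving the linear system gives exactly π = [149/1022, 853/4599, 1363/9198, 173/1022, 27/146, 85/511].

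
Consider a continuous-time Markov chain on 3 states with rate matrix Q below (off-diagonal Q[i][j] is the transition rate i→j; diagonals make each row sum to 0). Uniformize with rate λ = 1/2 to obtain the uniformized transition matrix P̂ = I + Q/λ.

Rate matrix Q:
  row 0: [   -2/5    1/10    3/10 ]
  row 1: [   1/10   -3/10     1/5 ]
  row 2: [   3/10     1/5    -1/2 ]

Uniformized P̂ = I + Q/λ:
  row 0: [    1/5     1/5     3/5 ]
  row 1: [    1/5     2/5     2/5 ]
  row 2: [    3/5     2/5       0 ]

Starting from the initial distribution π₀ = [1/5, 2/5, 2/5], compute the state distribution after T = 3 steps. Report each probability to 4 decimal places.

t=0: π = [0.2000, 0.4000, 0.4000]
t=1: π = [0.3600, 0.3600, 0.2800]
t=2: π = [0.3120, 0.3280, 0.3600]
t=3: π = [0.3440, 0.3376, 0.3184]

π = [0.3440, 0.3376, 0.3184]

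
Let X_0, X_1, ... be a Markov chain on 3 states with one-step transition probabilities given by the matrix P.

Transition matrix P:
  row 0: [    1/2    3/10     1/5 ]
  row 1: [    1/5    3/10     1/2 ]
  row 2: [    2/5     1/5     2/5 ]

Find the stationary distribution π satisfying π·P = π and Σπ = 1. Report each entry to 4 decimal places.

Balance equations π_j = Σ_i π_i·P[i][j]:
  π_0 = 1/2·π_0 + 1/5·π_1 + 2/5·π_2
  π_1 = 3/10·π_0 + 3/10·π_1 + 1/5·π_2
  normalize: π_0 + π_1 + π_2 = 1
Solving the linear system gives exactly π = [32/83, 22/83, 29/83].

π = [0.3855, 0.2651, 0.3494]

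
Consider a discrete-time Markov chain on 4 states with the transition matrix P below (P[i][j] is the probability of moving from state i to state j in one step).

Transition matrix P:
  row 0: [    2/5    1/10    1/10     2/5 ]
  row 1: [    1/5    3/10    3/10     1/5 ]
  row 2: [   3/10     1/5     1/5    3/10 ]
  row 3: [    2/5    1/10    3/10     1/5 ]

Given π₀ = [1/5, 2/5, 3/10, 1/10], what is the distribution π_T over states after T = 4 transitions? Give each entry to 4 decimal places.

π = [0.3479, 0.1521, 0.2099, 0.2901]

t=0: π = [0.2000, 0.4000, 0.3000, 0.1000]
t=1: π = [0.2900, 0.2100, 0.2300, 0.2700]
t=2: π = [0.3350, 0.1650, 0.2190, 0.2810]
t=3: π = [0.3451, 0.1549, 0.2111, 0.2889]
t=4: π = [0.3479, 0.1521, 0.2099, 0.2901]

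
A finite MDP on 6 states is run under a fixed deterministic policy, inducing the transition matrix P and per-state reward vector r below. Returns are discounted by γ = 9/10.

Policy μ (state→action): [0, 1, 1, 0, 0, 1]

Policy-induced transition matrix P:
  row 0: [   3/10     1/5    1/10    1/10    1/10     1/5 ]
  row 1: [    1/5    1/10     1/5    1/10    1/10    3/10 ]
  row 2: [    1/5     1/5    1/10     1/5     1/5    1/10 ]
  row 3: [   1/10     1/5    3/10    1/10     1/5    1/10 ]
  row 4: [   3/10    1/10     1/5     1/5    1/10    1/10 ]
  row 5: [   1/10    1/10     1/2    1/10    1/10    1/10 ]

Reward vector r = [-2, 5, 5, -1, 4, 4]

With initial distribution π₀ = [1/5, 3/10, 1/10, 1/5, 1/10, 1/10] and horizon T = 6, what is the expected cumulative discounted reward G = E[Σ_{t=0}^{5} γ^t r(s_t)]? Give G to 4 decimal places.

t=0: π = [0.2000, 0.3000, 0.1000, 0.2000, 0.1000, 0.1000], E[r] = 2.2000, γ^t·E[r] = 2.200000, running G = 2.200000
t=1: π = [0.2000, 0.1500, 0.2200, 0.1200, 0.1300, 0.1800], E[r] = 2.5700, γ^t·E[r] = 2.313000, running G = 4.513000
t=2: π = [0.2030, 0.1540, 0.2240, 0.1350, 0.1340, 0.1500], E[r] = 2.4850, γ^t·E[r] = 2.012850, running G = 6.525850
t=3: π = [0.2052, 0.1562, 0.2158, 0.1358, 0.1359, 0.1511], E[r] = 2.4618, γ^t·E[r] = 1.794652, running G = 8.320502
t=4: π = [0.2054, 0.1557, 0.2168, 0.1352, 0.1352, 0.1518], E[r] = 2.4641, γ^t·E[r] = 1.616709, running G = 9.937211
t=5: π = [0.2054, 0.1557, 0.2168, 0.1352, 0.1352, 0.1517], E[r] = 2.4644, γ^t·E[r] = 1.455196, running G = 11.392407

G = 11.3924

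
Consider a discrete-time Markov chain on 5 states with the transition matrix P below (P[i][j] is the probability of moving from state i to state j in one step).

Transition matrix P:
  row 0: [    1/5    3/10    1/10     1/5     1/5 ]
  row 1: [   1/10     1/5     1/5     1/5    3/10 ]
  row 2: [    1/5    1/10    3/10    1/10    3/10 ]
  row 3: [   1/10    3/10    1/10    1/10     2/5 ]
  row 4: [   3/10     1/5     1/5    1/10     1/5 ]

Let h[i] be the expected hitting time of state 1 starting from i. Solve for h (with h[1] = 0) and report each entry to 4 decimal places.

h = [4.0913, 0.0000, 5.1661, 4.1836, 4.5987]

First-step conditioning: h[1] = 0; for i ≠ 1, h[i] = 1 + Σ_k P[i][k]·h[k].
  h[0] = 1 + 1/5·h[0] + 1/10·h[2] + 1/5·h[3] + 1/5·h[4]
  h[2] = 1 + 1/5·h[0] + 3/10·h[2] + 1/10·h[3] + 3/10·h[4]
  h[3] = 1 + 1/10·h[0] + 1/10·h[2] + 1/10·h[3] + 2/5·h[4]
  h[4] = 1 + 3/10·h[0] + 1/5·h[2] + 1/10·h[3] + 1/5·h[4]
Solving the 4×4 linear system over states ≠ 1 gives exactly h = [4435/1084, 0, 1400/271, 4535/1084, 4985/1084] (h[1] = 0 is the target).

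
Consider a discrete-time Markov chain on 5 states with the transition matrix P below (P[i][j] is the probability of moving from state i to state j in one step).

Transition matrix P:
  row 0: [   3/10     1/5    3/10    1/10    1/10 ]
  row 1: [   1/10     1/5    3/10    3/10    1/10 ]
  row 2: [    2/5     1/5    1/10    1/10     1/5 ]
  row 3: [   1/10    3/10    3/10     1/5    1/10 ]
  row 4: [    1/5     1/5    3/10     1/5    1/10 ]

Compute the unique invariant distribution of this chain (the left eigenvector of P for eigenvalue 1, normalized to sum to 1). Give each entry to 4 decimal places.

Balance equations π_j = Σ_i π_i·P[i][j]:
  π_0 = 3/10·π_0 + 1/10·π_1 + 2/5·π_2 + 1/10·π_3 + 1/5·π_4
  π_1 = 1/5·π_0 + 1/5·π_1 + 1/5·π_2 + 3/10·π_3 + 1/5·π_4
  π_2 = 3/10·π_0 + 3/10·π_1 + 1/10·π_2 + 3/10·π_3 + 3/10·π_4
  π_3 = 1/10·π_0 + 3/10·π_1 + 1/10·π_2 + 1/5·π_3 + 1/5·π_4
  normalize: π_0 + π_1 + π_2 + π_3 + π_4 = 1
Solving the linear system gives exactly π = [15/64, 153/704, 1/4, 61/352, 1/8].

π = [0.2344, 0.2173, 0.2500, 0.1733, 0.1250]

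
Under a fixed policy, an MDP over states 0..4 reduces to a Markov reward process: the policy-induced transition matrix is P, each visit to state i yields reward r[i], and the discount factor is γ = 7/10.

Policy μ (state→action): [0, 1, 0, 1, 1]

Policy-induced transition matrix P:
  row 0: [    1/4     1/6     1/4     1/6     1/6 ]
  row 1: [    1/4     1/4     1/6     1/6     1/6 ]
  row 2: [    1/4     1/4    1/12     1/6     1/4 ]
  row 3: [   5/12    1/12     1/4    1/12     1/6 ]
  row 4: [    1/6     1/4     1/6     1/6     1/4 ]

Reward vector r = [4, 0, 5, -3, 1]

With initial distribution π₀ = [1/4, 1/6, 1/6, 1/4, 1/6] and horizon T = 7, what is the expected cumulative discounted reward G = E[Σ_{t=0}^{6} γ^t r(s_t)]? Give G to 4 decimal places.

G = 4.8480

t=0: π = [0.2500, 0.1667, 0.1667, 0.2500, 0.1667], E[r] = 1.2500, γ^t·E[r] = 1.250000, running G = 1.250000
t=1: π = [0.2778, 0.1875, 0.1944, 0.1458, 0.1944], E[r] = 1.8403, γ^t·E[r] = 1.288194, running G = 2.538194
t=2: π = [0.2581, 0.2025, 0.1858, 0.1545, 0.1991], E[r] = 1.6968, γ^t·E[r] = 0.831412, running G = 3.369606
t=3: π = [0.2592, 0.2027, 0.1856, 0.1538, 0.1987], E[r] = 1.7019, γ^t·E[r] = 0.583742, running G = 3.953348
t=4: π = [0.2591, 0.2028, 0.1856, 0.1539, 0.1987], E[r] = 1.7015, γ^t·E[r] = 0.408530, running G = 4.361878
t=5: π = [0.2591, 0.2028, 0.1856, 0.1538, 0.1987], E[r] = 1.7015, γ^t·E[r] = 0.285977, running G = 4.647855
t=6: π = [0.2591, 0.2028, 0.1856, 0.1538, 0.1987], E[r] = 1.7015, γ^t·E[r] = 0.200184, running G = 4.848039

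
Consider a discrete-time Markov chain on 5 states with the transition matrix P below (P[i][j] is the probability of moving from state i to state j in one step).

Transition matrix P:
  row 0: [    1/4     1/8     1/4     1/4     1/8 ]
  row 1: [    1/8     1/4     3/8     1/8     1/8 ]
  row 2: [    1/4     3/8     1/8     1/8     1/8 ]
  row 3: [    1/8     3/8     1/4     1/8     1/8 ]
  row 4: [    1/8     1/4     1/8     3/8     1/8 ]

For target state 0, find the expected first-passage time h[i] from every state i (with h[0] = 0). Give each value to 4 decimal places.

First-step conditioning: h[0] = 0; for i ≠ 0, h[i] = 1 + Σ_k P[i][k]·h[k].
  h[1] = 1 + 1/4·h[1] + 3/8·h[2] + 1/8·h[3] + 1/8·h[4]
  h[2] = 1 + 3/8·h[1] + 1/8·h[2] + 1/8·h[3] + 1/8·h[4]
  h[3] = 1 + 3/8·h[1] + 1/4·h[2] + 1/8·h[3] + 1/8·h[4]
  h[4] = 1 + 1/4·h[1] + 1/8·h[2] + 3/8·h[3] + 1/8·h[4]
Solving the 4×4 linear system over states ≠ 0 gives exactly h = [0, 2560/403, 2304/403, 2592/403, 2632/403] (h[0] = 0 is the target).

h = [0.0000, 6.3524, 5.7171, 6.4318, 6.5310]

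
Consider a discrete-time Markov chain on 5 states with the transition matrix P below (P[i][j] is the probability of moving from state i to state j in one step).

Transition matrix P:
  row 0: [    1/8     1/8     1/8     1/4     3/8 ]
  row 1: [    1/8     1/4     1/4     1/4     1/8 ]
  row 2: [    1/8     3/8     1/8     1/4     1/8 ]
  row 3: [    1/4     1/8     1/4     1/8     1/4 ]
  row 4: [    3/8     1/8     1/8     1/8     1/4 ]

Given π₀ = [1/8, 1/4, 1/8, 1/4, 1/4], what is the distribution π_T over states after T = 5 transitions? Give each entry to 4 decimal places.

t=0: π = [0.1250, 0.2500, 0.1250, 0.2500, 0.2500]
t=1: π = [0.2188, 0.1875, 0.1875, 0.1875, 0.2188]
t=2: π = [0.2031, 0.1953, 0.1719, 0.1992, 0.2305]
t=3: π = [0.2075, 0.1924, 0.1743, 0.1963, 0.2295]
t=4: π = [0.2069, 0.1926, 0.1736, 0.1968, 0.2301]
t=5: π = [0.2071, 0.1925, 0.1737, 0.1966, 0.2301]

π = [0.2071, 0.1925, 0.1737, 0.1966, 0.2301]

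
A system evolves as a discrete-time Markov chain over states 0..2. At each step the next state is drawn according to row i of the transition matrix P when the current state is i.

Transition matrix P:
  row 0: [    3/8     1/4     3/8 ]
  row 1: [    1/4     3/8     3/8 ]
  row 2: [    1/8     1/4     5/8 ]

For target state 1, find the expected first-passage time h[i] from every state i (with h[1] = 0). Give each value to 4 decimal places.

First-step conditioning: h[1] = 0; for i ≠ 1, h[i] = 1 + Σ_k P[i][k]·h[k].
  h[0] = 1 + 3/8·h[0] + 3/8·h[2]
  h[2] = 1 + 1/8·h[0] + 5/8·h[2]
Solving the 2×2 linear system over states ≠ 1 gives exactly h = [4, 0, 4] (h[1] = 0 is the target).

h = [4.0000, 0.0000, 4.0000]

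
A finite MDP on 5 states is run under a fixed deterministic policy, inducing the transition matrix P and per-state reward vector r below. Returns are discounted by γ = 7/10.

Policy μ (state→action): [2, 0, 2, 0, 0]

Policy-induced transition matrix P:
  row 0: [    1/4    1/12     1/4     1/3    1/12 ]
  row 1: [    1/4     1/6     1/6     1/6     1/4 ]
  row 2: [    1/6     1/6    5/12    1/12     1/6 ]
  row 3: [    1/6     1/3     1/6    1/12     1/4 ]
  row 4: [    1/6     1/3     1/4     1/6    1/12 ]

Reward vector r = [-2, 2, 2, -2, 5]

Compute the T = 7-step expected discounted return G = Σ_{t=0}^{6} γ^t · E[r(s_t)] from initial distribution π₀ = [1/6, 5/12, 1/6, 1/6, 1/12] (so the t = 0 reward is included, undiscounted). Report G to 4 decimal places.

t=0: π = [0.1667, 0.4167, 0.1667, 0.1667, 0.0833], E[r] = 0.9167, γ^t·E[r] = 0.916667, running G = 0.916667
t=1: π = [0.2153, 0.1944, 0.2292, 0.1667, 0.1944], E[r] = 1.0556, γ^t·E[r] = 0.738889, running G = 1.655556
t=2: π = [0.2008, 0.2089, 0.2581, 0.1696, 0.1626], E[r] = 1.0064, γ^t·E[r] = 0.493119, running G = 2.148675
t=3: π = [0.2008, 0.2053, 0.2615, 0.1645, 0.1679], E[r] = 1.0425, γ^t·E[r] = 0.357589, running G = 2.506264
t=4: π = [0.2005, 0.2053, 0.2628, 0.1646, 0.1668], E[r] = 1.0397, γ^t·E[r] = 0.249628, running G = 2.755892
t=5: π = [0.2005, 0.2052, 0.2630, 0.1645, 0.1669], E[r] = 1.0409, γ^t·E[r] = 0.174937, running G = 2.930828
t=6: π = [0.2005, 0.2052, 0.2630, 0.1645, 0.1669], E[r] = 1.0408, γ^t·E[r] = 0.122453, running G = 3.053281

G = 3.0533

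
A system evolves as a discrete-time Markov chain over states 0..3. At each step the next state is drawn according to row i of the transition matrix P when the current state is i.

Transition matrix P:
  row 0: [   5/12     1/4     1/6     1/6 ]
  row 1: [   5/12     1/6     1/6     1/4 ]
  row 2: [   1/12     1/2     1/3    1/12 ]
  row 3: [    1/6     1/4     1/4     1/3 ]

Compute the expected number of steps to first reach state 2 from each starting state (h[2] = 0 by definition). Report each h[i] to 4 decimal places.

First-step conditioning: h[2] = 0; for i ≠ 2, h[i] = 1 + Σ_k P[i][k]·h[k].
  h[0] = 1 + 5/12·h[0] + 1/4·h[1] + 1/6·h[3]
  h[1] = 1 + 5/12·h[0] + 1/6·h[1] + 1/4·h[3]
  h[3] = 1 + 1/6·h[0] + 1/4·h[1] + 1/3·h[3]
Solving the 3×3 linear system over states ≠ 2 gives exactly h = [1560/289, 1548/289, 0, 1404/289] (h[2] = 0 is the target).

h = [5.3979, 5.3564, 0.0000, 4.8581]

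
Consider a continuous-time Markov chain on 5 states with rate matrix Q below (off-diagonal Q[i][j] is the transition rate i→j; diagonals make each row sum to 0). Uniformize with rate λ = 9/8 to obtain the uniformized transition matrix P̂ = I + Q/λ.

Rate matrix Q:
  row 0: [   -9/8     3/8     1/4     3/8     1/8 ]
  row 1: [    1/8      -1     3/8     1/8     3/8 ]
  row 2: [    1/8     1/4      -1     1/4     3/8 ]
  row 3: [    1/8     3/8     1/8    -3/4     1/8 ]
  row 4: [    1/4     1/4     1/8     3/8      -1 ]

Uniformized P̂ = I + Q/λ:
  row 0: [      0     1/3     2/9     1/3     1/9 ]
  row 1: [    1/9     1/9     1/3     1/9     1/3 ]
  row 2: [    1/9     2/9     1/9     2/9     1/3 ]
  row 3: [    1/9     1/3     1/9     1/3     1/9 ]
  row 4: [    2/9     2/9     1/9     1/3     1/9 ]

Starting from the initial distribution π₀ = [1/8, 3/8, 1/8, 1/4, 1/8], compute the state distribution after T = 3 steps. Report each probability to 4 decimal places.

π = [0.1204, 0.2387, 0.1773, 0.2617, 0.2020]

t=0: π = [0.1250, 0.3750, 0.1250, 0.2500, 0.1250]
t=1: π = [0.1111, 0.2222, 0.2083, 0.2361, 0.2222]
t=2: π = [0.1235, 0.2361, 0.1728, 0.2608, 0.2068]
t=3: π = [0.1204, 0.2387, 0.1773, 0.2617, 0.2020]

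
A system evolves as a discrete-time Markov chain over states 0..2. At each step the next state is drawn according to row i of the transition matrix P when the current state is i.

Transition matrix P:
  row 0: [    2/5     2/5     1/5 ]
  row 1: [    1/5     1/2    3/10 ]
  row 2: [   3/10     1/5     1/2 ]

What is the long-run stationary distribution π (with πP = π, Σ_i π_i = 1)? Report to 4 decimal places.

Balance equations π_j = Σ_i π_i·P[i][j]:
  π_0 = 2/5·π_0 + 1/5·π_1 + 3/10·π_2
  π_1 = 2/5·π_0 + 1/2·π_1 + 1/5·π_2
  normalize: π_0 + π_1 + π_2 = 1
Solving the linear system gives exactly π = [19/65, 24/65, 22/65].

π = [0.2923, 0.3692, 0.3385]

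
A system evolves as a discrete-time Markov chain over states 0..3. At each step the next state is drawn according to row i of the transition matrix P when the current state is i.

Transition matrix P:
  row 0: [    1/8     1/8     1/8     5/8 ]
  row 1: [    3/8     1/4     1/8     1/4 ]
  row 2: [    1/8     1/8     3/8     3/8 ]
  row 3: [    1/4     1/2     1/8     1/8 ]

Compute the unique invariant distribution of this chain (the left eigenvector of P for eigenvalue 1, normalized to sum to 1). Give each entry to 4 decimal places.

Balance equations π_j = Σ_i π_i·P[i][j]:
  π_0 = 1/8·π_0 + 3/8·π_1 + 1/8·π_2 + 1/4·π_3
  π_1 = 1/8·π_0 + 1/4·π_1 + 1/8·π_2 + 1/2·π_3
  π_2 = 1/8·π_0 + 1/8·π_1 + 3/8·π_2 + 1/8·π_3
  normalize: π_0 + π_1 + π_2 + π_3 = 1
Solving the linear system gives exactly π = [131/558, 26/93, 1/6, 89/279].

π = [0.2348, 0.2796, 0.1667, 0.3190]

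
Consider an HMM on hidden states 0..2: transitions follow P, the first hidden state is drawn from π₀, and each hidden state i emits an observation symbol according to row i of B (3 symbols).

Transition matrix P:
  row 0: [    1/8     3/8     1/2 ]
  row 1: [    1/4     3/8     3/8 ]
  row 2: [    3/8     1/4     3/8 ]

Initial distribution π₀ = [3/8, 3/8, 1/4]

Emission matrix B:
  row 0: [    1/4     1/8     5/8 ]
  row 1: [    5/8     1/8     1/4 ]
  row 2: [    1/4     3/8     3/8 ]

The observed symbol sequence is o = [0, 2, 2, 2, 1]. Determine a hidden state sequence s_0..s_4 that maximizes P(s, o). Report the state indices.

t=0: δ = [9.375e-02, 2.344e-01, 6.250e-02]  (obs o_0=0)
t=1: δ = [3.662e-02, 2.197e-02, 3.296e-02]  ψ = [1, 1, 1]  (obs o_1=2)
t=2: δ = [7.725e-03, 3.433e-03, 6.866e-03]  ψ = [2, 0, 0]  (obs o_2=2)
t=3: δ = [1.609e-03, 7.242e-04, 1.448e-03]  ψ = [2, 0, 0]  (obs o_3=2)
t=4: δ = [6.789e-05, 7.544e-05, 3.017e-04]  ψ = [2, 0, 0]  (obs o_4=1)
backtrack: best end state = 2; path = [1, 0, 2, 0, 2]

path = [1, 0, 2, 0, 2]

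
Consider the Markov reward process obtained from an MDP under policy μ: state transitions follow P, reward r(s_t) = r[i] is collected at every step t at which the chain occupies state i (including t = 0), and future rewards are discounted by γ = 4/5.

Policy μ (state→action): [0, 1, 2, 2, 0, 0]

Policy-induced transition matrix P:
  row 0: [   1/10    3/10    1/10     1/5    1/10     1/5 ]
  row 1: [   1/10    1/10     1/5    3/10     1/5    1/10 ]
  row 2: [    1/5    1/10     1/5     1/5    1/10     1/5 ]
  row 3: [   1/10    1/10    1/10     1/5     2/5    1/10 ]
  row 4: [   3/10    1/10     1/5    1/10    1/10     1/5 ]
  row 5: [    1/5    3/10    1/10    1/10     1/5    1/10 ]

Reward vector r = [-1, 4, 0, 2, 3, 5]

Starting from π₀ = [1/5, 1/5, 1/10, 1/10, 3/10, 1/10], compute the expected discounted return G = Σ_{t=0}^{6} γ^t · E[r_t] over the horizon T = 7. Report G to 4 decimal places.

G = 8.5451

t=0: π = [0.2000, 0.2000, 0.1000, 0.1000, 0.3000, 0.1000], E[r] = 2.2000, γ^t·E[r] = 2.200000, running G = 2.200000
t=1: π = [0.1800, 0.1600, 0.1600, 0.1800, 0.1600, 0.1600], E[r] = 2.1000, γ^t·E[r] = 1.680000, running G = 3.880000
t=2: π = [0.1640, 0.1680, 0.1480, 0.1840, 0.1860, 0.1500], E[r] = 2.1840, γ^t·E[r] = 1.397760, running G = 5.277760
t=3: π = [0.1670, 0.1628, 0.1502, 0.1832, 0.1870, 0.1498], E[r] = 2.1606, γ^t·E[r] = 1.106227, running G = 6.383987
t=4: π = [0.1674, 0.1634, 0.1500, 0.1826, 0.1862, 0.1504], E[r] = 2.1620, γ^t·E[r] = 0.885555, running G = 7.269542
t=5: π = [0.1673, 0.1636, 0.1500, 0.1827, 0.1862, 0.1504], E[r] = 2.1626, γ^t·E[r] = 0.708640, running G = 7.978183
t=6: π = [0.1673, 0.1635, 0.1500, 0.1827, 0.1862, 0.1503], E[r] = 2.1625, γ^t·E[r] = 0.566899, running G = 8.545081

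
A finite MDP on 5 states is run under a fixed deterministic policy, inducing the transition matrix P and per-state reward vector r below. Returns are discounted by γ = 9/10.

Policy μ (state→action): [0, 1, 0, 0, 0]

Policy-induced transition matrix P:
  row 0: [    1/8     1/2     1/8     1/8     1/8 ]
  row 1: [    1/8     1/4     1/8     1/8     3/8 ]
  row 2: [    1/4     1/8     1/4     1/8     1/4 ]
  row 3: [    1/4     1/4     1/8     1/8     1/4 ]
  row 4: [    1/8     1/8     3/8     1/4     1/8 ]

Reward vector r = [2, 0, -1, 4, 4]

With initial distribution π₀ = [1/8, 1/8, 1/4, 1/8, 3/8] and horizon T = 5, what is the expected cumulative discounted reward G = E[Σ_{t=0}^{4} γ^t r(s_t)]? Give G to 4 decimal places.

G = 7.0868

t=0: π = [0.1250, 0.1250, 0.2500, 0.1250, 0.3750], E[r] = 2.0000, γ^t·E[r] = 2.000000, running G = 2.000000
t=1: π = [0.1719, 0.2031, 0.2500, 0.1719, 0.2031], E[r] = 1.5938, γ^t·E[r] = 1.434375, running G = 3.434375
t=2: π = [0.1777, 0.2363, 0.2070, 0.1504, 0.2285], E[r] = 1.6641, γ^t·E[r] = 1.347891, running G = 4.782266
t=3: π = [0.1697, 0.2400, 0.2080, 0.1536, 0.2288], E[r] = 1.6606, γ^t·E[r] = 1.210610, running G = 5.992875
t=4: π = [0.1702, 0.2378, 0.2082, 0.1536, 0.2302], E[r] = 1.6674, γ^t·E[r] = 1.093954, running G = 7.086829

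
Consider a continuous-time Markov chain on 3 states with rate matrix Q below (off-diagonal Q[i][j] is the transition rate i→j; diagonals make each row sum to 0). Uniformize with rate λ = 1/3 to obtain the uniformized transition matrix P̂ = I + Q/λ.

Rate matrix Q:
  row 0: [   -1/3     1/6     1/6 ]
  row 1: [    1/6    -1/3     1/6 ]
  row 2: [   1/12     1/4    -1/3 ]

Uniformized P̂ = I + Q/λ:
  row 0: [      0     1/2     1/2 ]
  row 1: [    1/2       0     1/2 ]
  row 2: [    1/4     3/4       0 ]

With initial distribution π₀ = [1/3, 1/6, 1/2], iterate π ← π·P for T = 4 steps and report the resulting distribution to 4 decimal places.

π = [0.3021, 0.3542, 0.3438]

t=0: π = [0.3333, 0.1667, 0.5000]
t=1: π = [0.2083, 0.5417, 0.2500]
t=2: π = [0.3333, 0.2917, 0.3750]
t=3: π = [0.2396, 0.4479, 0.3125]
t=4: π = [0.3021, 0.3542, 0.3438]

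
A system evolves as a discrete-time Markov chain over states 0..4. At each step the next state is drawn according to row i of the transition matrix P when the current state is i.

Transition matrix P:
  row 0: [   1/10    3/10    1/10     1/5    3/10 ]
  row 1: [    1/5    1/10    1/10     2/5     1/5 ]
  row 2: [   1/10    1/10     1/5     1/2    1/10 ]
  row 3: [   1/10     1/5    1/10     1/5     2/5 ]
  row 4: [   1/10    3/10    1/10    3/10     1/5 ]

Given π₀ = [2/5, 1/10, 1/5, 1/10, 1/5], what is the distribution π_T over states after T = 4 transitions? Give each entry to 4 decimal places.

π = [0.1207, 0.2064, 0.1111, 0.3010, 0.2608]

t=0: π = [0.4000, 0.1000, 0.2000, 0.1000, 0.2000]
t=1: π = [0.1100, 0.2300, 0.1200, 0.3000, 0.2400]
t=2: π = [0.1230, 0.2000, 0.1120, 0.3060, 0.2590]
t=3: π = [0.1200, 0.2070, 0.1112, 0.2995, 0.2623]
t=4: π = [0.1207, 0.2064, 0.1111, 0.3010, 0.2608]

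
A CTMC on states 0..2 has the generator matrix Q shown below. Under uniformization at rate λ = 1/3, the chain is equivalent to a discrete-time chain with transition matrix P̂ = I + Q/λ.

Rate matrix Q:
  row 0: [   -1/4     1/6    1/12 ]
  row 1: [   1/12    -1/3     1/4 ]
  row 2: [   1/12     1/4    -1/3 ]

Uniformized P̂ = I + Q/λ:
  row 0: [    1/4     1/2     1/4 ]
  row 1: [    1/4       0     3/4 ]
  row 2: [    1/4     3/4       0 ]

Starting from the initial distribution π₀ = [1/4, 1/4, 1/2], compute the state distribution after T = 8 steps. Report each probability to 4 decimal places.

π = [0.2500, 0.3786, 0.3714]

t=0: π = [0.2500, 0.2500, 0.5000]
t=1: π = [0.2500, 0.5000, 0.2500]
t=2: π = [0.2500, 0.3125, 0.4375]
t=3: π = [0.2500, 0.4531, 0.2969]
t=4: π = [0.2500, 0.3477, 0.4023]
t=5: π = [0.2500, 0.4268, 0.3232]
t=6: π = [0.2500, 0.3674, 0.3826]
t=7: π = [0.2500, 0.4119, 0.3381]
t=8: π = [0.2500, 0.3786, 0.3714]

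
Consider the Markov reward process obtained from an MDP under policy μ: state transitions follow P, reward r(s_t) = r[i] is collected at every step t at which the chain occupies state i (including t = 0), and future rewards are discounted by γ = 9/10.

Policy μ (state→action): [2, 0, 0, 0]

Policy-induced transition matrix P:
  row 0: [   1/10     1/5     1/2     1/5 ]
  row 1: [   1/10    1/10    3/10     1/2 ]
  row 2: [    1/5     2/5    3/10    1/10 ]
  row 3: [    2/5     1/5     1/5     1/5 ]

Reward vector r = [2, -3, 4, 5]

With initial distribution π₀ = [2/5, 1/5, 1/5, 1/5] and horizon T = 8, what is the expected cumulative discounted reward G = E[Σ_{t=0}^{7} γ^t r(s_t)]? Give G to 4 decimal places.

t=0: π = [0.4000, 0.2000, 0.2000, 0.2000], E[r] = 2.0000, γ^t·E[r] = 2.000000, running G = 2.000000
t=1: π = [0.1800, 0.2200, 0.3600, 0.2400], E[r] = 2.3400, γ^t·E[r] = 2.106000, running G = 4.106000
t=2: π = [0.2080, 0.2500, 0.3120, 0.2300], E[r] = 2.0640, γ^t·E[r] = 1.671840, running G = 5.777840
t=3: π = [0.2002, 0.2374, 0.3186, 0.2438], E[r] = 2.1816, γ^t·E[r] = 1.590386, running G = 7.368226
t=4: π = [0.2050, 0.2400, 0.3157, 0.2394], E[r] = 2.1495, γ^t·E[r] = 1.410287, running G = 8.778513
t=5: π = [0.2034, 0.2391, 0.3171, 0.2404], E[r] = 2.1597, γ^t·E[r] = 1.275306, running G = 10.053819
t=6: π = [0.2038, 0.2395, 0.3166, 0.2400], E[r] = 2.1559, γ^t·E[r] = 1.145717, running G = 11.199536
t=7: π = [0.2037, 0.2394, 0.3168, 0.2402], E[r] = 2.1572, γ^t·E[r] = 1.031784, running G = 12.231321

G = 12.2313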